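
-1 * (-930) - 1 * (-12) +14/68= 32035/34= 942.21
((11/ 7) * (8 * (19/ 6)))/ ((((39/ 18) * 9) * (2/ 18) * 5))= 1672/ 455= 3.67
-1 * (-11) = 11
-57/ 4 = -14.25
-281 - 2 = -283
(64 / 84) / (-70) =-8 / 735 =-0.01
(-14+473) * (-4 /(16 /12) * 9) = -12393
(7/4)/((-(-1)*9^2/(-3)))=-7/108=-0.06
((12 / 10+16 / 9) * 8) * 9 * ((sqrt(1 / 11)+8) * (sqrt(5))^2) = 1072 * sqrt(11) / 11+8576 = 8899.22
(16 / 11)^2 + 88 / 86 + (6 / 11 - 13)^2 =823399 / 5203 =158.25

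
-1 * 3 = -3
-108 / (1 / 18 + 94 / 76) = -18468 / 221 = -83.57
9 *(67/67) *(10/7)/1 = 90/7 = 12.86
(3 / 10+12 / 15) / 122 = 11 / 1220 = 0.01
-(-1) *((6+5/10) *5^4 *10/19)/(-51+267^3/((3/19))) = 0.00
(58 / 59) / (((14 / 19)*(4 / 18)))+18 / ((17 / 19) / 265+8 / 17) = 491269377 / 11169998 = 43.98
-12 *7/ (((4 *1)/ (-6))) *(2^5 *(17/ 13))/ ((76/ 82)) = 1405152/ 247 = 5688.87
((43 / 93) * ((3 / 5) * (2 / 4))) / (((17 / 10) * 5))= 43 / 2635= 0.02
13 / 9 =1.44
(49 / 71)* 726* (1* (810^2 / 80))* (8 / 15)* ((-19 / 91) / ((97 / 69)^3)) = -164701.44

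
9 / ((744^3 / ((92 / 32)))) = 23 / 366071808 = 0.00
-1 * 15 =-15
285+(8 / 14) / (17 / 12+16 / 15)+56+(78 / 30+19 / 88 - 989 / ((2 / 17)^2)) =-32634353733 / 458920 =-71111.20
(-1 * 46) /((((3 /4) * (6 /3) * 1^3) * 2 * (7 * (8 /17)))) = -391 /84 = -4.65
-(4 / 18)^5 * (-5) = 160 / 59049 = 0.00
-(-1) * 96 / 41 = 96 / 41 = 2.34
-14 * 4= -56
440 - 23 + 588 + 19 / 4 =4039 / 4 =1009.75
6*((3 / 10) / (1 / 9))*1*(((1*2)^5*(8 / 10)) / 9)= 1152 / 25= 46.08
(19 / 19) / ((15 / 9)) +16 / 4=4.60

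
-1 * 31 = -31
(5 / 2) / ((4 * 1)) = 5 / 8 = 0.62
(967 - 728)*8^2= 15296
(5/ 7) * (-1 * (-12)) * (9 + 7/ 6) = 610/ 7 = 87.14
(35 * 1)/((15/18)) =42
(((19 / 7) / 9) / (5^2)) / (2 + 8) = 0.00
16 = 16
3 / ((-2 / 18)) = -27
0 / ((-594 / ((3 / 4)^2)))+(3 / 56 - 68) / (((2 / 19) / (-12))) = 216885 / 28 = 7745.89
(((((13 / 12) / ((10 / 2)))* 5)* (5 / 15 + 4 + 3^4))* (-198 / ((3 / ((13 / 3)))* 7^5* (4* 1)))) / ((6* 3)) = -29744 / 1361367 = -0.02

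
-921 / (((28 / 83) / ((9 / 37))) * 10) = -687987 / 10360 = -66.41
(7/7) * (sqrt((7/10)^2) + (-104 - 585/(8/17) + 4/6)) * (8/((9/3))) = -161491/45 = -3588.69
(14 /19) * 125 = 1750 /19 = 92.11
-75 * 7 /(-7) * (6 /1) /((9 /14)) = 700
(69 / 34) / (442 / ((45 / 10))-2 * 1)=621 / 29444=0.02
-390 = -390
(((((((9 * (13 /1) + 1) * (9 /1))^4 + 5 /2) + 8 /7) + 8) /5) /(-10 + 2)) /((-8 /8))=17808449236867 /560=31800802208.69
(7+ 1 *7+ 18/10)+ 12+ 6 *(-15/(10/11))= -356/5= -71.20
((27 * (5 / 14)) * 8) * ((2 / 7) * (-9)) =-9720 / 49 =-198.37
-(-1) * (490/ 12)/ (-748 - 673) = -5/ 174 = -0.03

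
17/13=1.31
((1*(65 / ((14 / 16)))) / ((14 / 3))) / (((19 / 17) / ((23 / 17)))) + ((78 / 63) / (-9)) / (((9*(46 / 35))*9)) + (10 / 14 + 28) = 2247036058 / 46830231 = 47.98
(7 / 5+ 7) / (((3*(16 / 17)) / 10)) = 119 / 4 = 29.75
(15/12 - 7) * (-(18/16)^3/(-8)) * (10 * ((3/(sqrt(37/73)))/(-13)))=251505 * sqrt(2701)/3940352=3.32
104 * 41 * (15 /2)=31980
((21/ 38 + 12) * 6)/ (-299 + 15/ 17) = -24327/ 96292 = -0.25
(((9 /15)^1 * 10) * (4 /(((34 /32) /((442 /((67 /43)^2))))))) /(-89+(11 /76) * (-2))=-17987072 /390543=-46.06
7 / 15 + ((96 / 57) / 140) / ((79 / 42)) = 10651 / 22515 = 0.47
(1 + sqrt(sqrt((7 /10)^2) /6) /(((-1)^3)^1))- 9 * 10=-89- sqrt(105) /30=-89.34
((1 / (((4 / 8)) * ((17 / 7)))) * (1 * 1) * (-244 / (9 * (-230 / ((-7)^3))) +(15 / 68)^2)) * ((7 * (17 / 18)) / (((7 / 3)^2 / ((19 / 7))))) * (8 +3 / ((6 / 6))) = -40391973061 / 33500880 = -1205.70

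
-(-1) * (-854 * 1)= -854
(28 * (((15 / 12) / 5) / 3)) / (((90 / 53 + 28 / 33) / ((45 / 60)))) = 12243 / 17816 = 0.69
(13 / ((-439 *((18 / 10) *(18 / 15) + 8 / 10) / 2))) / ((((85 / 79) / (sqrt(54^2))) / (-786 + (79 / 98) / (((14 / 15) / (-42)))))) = 11172430035 / 13530419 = 825.73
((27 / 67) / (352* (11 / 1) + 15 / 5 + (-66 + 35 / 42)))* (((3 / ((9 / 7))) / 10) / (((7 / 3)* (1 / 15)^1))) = 243 / 1531553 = 0.00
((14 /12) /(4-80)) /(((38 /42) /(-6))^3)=583443 /130321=4.48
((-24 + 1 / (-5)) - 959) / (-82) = 2458 / 205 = 11.99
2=2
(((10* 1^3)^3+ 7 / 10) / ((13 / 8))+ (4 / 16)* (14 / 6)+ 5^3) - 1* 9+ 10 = 579071 / 780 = 742.40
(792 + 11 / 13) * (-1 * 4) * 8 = -329824 / 13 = -25371.08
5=5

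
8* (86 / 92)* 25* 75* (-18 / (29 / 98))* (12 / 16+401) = -228551557500 / 667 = -342656008.25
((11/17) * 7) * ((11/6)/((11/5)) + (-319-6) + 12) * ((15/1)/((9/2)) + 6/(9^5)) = -4731314126/1003833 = -4713.25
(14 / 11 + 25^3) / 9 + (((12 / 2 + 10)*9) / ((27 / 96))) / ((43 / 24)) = 8607739 / 4257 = 2022.02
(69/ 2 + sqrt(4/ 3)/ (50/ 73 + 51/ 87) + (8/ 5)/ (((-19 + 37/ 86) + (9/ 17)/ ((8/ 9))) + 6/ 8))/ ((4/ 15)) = 10585* sqrt(3)/ 5382 + 103971741/ 805816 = 132.43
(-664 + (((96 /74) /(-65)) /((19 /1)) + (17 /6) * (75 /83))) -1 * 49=-5388956403 /7585370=-710.44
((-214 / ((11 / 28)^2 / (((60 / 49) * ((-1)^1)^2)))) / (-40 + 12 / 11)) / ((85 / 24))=2304 / 187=12.32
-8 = -8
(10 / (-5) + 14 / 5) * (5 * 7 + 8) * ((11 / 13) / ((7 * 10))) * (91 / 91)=0.42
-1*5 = -5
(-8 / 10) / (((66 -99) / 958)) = 3832 / 165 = 23.22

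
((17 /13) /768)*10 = 0.02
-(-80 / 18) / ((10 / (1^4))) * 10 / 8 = 5 / 9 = 0.56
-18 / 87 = -6 / 29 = -0.21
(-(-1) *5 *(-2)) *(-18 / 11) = 180 / 11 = 16.36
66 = 66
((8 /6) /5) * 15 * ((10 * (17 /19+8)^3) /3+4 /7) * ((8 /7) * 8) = 86517488128 /1008273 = 85807.60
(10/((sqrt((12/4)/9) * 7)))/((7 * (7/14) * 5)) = 4 * sqrt(3)/49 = 0.14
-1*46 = -46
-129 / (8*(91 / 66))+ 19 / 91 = -4181 / 364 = -11.49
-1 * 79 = -79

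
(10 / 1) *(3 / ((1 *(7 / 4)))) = 120 / 7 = 17.14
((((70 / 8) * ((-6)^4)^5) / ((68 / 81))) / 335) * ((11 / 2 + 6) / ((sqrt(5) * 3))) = 195009578360995.33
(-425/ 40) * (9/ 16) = -765/ 128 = -5.98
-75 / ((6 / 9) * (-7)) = 225 / 14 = 16.07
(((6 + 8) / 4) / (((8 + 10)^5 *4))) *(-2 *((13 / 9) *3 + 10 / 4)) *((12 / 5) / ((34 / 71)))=-20377 / 642453120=-0.00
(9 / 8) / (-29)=-9 / 232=-0.04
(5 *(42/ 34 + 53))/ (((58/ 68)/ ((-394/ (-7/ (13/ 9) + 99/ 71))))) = 1676481820/ 46197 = 36289.84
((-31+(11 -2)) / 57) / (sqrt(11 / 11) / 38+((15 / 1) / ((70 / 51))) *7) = -11 / 2181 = -0.01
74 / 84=37 / 42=0.88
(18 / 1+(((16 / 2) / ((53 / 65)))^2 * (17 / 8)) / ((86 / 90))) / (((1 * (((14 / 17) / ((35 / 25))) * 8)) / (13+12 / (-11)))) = 31212703341 / 53146280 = 587.30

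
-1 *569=-569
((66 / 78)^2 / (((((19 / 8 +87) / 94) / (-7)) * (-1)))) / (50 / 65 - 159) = -5264 / 158015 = -0.03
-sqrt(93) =-9.64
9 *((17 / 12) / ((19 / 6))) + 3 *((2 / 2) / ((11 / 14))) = 3279 / 418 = 7.84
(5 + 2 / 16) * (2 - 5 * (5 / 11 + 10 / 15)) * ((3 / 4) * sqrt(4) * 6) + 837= 59019 / 88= 670.67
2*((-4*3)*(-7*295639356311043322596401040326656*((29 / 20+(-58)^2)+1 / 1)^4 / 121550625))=52481109462589484798831670000000000000000.00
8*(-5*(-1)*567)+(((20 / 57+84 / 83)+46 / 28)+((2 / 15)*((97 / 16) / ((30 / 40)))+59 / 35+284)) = 11410347736 / 496755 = 22969.77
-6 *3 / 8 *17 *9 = -1377 / 4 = -344.25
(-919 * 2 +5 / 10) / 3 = -1225 / 2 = -612.50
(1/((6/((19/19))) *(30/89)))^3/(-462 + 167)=-0.00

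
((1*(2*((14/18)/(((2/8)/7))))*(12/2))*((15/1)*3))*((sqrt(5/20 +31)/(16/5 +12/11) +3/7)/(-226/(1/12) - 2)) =-202125*sqrt(5)/80063 - 2520/1357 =-7.50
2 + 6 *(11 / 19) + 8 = 256 / 19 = 13.47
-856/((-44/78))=16692/11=1517.45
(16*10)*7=1120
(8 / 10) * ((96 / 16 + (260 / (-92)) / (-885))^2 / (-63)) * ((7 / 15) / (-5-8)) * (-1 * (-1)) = 2389058884 / 145428434775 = 0.02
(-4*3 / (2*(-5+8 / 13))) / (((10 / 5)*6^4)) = 13 / 24624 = 0.00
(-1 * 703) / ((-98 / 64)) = 22496 / 49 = 459.10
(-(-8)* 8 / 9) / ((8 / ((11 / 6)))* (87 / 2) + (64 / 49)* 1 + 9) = 34496 / 970803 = 0.04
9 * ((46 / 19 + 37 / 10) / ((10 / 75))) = 31401 / 76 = 413.17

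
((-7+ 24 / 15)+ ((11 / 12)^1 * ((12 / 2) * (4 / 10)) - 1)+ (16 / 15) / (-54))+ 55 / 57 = -25046 / 7695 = -3.25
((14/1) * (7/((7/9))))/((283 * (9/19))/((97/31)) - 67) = -116109/22262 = -5.22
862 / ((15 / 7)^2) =42238 / 225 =187.72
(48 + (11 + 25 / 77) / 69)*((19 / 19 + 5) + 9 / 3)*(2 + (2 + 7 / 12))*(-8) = -2558960 / 161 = -15894.16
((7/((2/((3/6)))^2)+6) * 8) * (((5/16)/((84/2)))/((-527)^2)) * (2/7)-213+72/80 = -1385476664993/6532186080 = -212.10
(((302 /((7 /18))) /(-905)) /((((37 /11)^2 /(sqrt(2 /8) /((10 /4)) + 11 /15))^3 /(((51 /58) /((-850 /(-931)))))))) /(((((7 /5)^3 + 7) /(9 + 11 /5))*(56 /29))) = -6973338874348 /25251558601576875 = -0.00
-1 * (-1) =1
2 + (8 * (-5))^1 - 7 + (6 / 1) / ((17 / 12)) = -693 / 17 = -40.76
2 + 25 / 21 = 67 / 21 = 3.19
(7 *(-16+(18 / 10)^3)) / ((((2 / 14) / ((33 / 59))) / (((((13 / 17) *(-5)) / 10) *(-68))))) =-53435382 / 7375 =-7245.48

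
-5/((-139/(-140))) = -700/139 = -5.04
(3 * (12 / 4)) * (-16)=-144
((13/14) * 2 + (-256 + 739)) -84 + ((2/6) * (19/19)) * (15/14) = 5617/14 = 401.21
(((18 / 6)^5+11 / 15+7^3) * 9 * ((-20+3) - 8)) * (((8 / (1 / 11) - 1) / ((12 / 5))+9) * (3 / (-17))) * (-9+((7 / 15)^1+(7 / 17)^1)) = -9897190953 / 1156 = -8561583.87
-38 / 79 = -0.48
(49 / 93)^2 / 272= 2401 / 2352528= 0.00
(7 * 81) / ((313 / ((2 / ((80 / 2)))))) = 567 / 6260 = 0.09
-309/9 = -103/3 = -34.33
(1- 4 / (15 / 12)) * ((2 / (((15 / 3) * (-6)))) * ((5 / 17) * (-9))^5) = -27064125 / 1419857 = -19.06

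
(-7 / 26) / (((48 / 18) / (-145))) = 3045 / 208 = 14.64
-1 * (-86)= 86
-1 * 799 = -799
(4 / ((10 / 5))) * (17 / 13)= 34 / 13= 2.62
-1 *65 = -65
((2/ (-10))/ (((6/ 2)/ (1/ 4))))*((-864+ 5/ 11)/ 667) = 413/ 19140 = 0.02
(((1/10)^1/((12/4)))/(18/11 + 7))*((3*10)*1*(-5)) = -11/19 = -0.58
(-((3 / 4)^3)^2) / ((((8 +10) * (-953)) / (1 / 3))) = 0.00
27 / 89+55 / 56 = 6407 / 4984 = 1.29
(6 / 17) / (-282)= -1 / 799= -0.00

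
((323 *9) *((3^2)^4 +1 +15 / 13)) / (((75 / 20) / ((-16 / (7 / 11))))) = -58203938496 / 455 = -127920743.95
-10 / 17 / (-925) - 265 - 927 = -3748838 / 3145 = -1192.00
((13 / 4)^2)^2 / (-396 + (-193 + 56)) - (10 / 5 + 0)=-23189 / 10496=-2.21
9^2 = 81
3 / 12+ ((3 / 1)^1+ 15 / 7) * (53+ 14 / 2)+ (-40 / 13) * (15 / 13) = 1444543 / 4732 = 305.27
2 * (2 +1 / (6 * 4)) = 49 / 12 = 4.08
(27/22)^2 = 729/484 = 1.51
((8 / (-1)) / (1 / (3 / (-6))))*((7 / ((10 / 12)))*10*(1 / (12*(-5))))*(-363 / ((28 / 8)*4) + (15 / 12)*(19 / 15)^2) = 30143 / 225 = 133.97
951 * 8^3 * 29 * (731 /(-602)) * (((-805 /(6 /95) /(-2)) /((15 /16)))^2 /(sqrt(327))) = -21392771483955200 * sqrt(327) /8829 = -43815665417529.22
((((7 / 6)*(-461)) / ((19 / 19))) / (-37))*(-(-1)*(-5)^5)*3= -136275.34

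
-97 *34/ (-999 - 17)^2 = -1649/ 516128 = -0.00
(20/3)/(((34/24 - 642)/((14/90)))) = -0.00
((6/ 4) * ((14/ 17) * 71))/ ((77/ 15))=3195/ 187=17.09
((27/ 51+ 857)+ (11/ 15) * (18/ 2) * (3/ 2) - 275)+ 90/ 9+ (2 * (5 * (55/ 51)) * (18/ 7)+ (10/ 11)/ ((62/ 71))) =256135281/ 405790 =631.20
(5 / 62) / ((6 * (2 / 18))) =15 / 124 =0.12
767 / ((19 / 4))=161.47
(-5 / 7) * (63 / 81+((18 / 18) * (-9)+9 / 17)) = 5885 / 1071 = 5.49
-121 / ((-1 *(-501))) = -121 / 501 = -0.24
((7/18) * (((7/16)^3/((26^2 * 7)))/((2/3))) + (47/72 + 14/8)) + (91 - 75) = 1834394629/99680256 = 18.40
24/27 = 8/9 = 0.89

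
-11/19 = -0.58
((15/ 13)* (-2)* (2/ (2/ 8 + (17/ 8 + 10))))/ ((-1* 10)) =16/ 429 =0.04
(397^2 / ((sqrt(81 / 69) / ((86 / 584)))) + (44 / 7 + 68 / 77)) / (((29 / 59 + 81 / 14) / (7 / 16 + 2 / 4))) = 12213 / 11407 + 2798978231 *sqrt(69) / 7267296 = 3200.34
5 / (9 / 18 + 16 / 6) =30 / 19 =1.58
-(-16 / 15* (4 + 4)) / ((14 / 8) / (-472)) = -241664 / 105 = -2301.56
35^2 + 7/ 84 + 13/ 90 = 220541/ 180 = 1225.23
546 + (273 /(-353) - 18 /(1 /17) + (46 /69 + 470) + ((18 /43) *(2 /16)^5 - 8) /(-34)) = 18013589822149 /25366659072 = 710.13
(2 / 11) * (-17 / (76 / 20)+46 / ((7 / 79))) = 136902 / 1463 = 93.58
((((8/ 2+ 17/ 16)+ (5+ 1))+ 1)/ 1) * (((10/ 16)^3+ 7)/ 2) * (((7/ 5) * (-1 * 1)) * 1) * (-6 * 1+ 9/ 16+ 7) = -25054295/ 262144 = -95.57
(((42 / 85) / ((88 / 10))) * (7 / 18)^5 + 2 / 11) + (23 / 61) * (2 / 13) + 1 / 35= 1758083215067 / 6538138326720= 0.27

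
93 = 93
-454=-454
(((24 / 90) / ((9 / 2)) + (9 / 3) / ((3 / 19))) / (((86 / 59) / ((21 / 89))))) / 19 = 1062649 / 6544170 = 0.16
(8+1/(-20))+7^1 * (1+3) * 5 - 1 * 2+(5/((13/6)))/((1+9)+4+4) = 113941/780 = 146.08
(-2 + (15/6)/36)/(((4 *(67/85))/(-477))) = 626195/2144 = 292.07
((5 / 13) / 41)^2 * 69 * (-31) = -0.19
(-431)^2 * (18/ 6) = 557283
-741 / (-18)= 247 / 6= 41.17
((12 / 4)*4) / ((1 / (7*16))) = 1344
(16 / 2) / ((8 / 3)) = 3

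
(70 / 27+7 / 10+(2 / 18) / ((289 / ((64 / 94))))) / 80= 12076247 / 293392800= 0.04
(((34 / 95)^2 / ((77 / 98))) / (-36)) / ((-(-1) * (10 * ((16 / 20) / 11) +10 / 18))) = -4046 / 1146175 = -0.00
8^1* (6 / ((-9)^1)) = -16 / 3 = -5.33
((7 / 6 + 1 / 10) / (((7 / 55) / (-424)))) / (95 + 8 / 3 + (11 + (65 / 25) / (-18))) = -2658480 / 68369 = -38.88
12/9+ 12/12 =7/3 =2.33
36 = 36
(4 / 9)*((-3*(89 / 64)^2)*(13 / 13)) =-7921 / 3072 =-2.58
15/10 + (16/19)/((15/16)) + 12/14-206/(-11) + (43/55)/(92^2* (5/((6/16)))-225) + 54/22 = 362398321807/14829772650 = 24.44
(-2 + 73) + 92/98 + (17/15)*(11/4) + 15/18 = 74371/980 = 75.89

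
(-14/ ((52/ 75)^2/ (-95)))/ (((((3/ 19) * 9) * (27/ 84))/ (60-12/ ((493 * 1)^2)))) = 134352819475000/ 369677529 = 363432.48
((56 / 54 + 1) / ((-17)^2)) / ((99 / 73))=365 / 70227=0.01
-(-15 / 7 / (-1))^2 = -225 / 49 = -4.59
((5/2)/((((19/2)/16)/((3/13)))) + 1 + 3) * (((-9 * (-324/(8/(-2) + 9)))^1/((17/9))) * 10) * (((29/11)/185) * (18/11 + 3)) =5607607968/5529095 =1014.20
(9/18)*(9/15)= 3/10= 0.30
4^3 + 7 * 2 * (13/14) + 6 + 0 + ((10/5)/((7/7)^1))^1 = 85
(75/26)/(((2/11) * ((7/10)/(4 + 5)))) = 37125/182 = 203.98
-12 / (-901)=12 / 901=0.01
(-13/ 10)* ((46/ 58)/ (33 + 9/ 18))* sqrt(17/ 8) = -299* sqrt(34)/ 38860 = -0.04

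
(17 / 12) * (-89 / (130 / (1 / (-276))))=1513 / 430560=0.00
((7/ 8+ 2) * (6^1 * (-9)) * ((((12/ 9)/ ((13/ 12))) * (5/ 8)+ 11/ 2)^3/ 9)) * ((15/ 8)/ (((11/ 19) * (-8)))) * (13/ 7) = 85164139755/ 26650624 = 3195.58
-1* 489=-489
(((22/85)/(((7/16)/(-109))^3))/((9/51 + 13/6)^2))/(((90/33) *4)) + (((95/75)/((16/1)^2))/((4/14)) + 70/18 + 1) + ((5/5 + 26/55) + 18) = -66804.64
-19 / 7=-2.71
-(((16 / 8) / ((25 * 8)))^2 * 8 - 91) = 113749 / 1250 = 91.00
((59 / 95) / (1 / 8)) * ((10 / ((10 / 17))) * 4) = 32096 / 95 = 337.85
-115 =-115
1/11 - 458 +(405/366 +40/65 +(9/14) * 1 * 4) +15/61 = -55366429/122122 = -453.37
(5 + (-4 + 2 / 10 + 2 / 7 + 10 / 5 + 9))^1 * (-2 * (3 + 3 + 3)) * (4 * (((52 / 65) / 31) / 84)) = -10488 / 37975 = -0.28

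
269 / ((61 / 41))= 11029 / 61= 180.80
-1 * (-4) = 4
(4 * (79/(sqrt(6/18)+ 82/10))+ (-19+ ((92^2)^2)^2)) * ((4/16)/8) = 12876661527021470043/80288 - 1975 * sqrt(3)/40144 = 160380897855488.53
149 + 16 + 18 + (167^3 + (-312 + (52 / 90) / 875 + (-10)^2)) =183386463776 / 39375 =4657434.00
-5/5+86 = 85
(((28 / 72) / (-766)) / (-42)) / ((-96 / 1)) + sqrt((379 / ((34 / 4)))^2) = 44.59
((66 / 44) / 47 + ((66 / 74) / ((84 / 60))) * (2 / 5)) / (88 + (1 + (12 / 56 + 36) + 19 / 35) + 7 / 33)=1151865 / 506029871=0.00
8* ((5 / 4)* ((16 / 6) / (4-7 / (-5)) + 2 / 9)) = 580 / 81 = 7.16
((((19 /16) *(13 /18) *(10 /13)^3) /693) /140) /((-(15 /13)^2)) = -19 /6286896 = -0.00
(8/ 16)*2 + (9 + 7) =17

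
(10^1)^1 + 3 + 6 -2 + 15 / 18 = 107 / 6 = 17.83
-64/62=-32/31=-1.03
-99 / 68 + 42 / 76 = -1167 / 1292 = -0.90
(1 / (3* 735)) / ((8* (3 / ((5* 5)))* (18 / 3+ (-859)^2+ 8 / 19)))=95 / 148386208824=0.00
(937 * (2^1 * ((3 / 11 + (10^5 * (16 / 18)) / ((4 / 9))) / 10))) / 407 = 2061402811 / 22385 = 92088.58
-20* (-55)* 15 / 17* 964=15906000 / 17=935647.06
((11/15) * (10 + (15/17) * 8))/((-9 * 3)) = -0.46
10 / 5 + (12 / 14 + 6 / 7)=26 / 7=3.71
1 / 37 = 0.03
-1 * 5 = -5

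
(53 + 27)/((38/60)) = 2400/19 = 126.32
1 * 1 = 1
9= 9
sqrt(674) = 25.96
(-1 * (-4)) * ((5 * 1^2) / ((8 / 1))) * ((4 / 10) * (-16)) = -16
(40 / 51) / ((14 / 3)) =0.17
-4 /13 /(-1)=4 /13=0.31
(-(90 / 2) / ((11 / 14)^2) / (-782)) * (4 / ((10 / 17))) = 1764 / 2783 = 0.63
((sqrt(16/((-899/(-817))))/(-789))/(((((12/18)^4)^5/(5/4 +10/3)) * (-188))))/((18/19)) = 44983823445 * sqrt(734483)/93218733555712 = 0.41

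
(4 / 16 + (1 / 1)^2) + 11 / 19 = 139 / 76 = 1.83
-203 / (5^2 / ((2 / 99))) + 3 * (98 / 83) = 693952 / 205425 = 3.38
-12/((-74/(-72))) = -432/37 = -11.68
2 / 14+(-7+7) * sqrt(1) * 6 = 1 / 7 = 0.14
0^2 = 0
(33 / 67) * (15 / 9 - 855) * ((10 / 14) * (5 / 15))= -140800 / 1407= -100.07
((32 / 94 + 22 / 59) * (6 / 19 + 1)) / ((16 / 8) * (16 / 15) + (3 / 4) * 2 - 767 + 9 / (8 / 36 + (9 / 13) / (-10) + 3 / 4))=-3134635500 / 2516226430931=-0.00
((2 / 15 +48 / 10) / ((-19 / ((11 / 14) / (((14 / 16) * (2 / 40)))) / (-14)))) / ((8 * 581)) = 3256 / 231819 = 0.01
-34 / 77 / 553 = -34 / 42581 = -0.00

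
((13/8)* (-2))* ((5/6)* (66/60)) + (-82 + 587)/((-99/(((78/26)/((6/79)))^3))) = -497974109/1584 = -314377.59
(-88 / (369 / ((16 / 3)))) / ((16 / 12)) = -0.95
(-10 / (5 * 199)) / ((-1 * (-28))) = -1 / 2786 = -0.00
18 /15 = 6 /5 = 1.20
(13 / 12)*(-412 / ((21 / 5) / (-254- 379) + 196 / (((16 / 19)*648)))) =-1220525280 / 964061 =-1266.02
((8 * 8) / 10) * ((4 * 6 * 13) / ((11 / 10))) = 19968 / 11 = 1815.27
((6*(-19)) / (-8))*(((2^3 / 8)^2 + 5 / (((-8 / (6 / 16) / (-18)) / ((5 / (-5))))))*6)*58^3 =-429563457 / 8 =-53695432.12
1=1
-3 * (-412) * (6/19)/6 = 1236/19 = 65.05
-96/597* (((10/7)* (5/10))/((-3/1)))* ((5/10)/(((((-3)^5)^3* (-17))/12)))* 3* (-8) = -2560/113265488889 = -0.00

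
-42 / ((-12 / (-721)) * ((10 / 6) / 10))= -15141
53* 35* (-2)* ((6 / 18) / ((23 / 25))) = -92750 / 69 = -1344.20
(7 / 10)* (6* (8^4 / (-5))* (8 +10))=-1548288 / 25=-61931.52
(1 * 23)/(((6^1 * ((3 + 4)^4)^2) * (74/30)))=115/426595274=0.00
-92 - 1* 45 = -137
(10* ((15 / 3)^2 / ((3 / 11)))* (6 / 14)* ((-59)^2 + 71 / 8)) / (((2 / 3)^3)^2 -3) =-2544118875 / 5404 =-470784.40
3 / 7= 0.43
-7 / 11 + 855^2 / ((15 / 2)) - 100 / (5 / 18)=1068203 / 11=97109.36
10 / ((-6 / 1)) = -5 / 3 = -1.67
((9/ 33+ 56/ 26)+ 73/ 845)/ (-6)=-3893/ 9295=-0.42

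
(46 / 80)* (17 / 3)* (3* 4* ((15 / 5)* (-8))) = -4692 / 5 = -938.40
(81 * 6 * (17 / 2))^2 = 17065161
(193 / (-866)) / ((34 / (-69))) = 13317 / 29444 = 0.45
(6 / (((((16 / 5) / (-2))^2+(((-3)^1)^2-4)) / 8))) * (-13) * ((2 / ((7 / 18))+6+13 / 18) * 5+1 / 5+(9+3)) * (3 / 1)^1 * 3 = -23431720 / 441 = -53133.15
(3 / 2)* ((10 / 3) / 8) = 0.62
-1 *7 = -7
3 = 3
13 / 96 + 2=205 / 96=2.14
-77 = -77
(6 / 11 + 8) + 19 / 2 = 397 / 22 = 18.05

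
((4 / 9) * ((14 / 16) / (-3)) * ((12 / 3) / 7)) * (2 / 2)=-0.07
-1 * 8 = -8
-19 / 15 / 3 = -19 / 45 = -0.42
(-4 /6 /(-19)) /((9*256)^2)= 1 /151289856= 0.00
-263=-263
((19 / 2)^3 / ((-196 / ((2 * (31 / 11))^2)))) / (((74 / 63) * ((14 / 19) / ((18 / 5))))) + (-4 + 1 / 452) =-1154235956813 / 1983131920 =-582.03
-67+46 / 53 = -3505 / 53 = -66.13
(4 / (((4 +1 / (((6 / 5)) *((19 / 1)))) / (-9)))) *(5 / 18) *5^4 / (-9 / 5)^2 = -5937500 / 12447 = -477.02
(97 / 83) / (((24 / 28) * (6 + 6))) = 679 / 5976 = 0.11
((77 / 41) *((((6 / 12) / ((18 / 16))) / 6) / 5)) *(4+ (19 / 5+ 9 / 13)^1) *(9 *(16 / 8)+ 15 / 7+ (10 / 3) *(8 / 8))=1995664 / 359775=5.55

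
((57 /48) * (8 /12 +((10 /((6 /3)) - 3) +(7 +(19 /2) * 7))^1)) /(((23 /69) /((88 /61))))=95513 /244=391.45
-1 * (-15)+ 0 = 15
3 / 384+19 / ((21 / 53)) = 128917 / 2688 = 47.96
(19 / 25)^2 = 361 / 625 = 0.58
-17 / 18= -0.94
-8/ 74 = -4/ 37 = -0.11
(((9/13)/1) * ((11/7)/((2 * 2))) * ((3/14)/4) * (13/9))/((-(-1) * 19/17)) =561/29792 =0.02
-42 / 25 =-1.68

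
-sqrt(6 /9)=-sqrt(6) /3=-0.82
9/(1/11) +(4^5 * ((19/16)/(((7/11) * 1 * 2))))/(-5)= -92.09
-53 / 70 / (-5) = 53 / 350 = 0.15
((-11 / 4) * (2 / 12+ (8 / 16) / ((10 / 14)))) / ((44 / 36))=-39 / 20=-1.95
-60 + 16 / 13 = -764 / 13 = -58.77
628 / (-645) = -628 / 645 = -0.97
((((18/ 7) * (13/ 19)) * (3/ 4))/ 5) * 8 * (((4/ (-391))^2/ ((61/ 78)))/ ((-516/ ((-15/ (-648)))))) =-676/ 53333912779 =-0.00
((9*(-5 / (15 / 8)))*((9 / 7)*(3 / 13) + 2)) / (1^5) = -5016 / 91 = -55.12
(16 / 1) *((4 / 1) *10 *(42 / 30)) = 896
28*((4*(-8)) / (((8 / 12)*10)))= -672 / 5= -134.40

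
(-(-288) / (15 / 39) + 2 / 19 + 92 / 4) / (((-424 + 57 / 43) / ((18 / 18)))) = -3153233 / 1726625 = -1.83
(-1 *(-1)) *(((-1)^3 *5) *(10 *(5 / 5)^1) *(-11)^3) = 66550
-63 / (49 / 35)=-45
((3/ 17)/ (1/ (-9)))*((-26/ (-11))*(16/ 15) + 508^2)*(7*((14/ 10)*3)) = -56334631248/ 4675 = -12050188.50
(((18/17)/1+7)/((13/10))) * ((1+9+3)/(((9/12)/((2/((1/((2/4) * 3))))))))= 5480/17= 322.35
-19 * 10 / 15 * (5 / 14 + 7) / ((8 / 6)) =-1957 / 28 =-69.89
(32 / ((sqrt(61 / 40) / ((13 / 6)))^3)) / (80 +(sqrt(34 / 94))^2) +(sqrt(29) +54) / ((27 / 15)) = 33042880*sqrt(610) / 379463859 +5*sqrt(29) / 9 +30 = 35.14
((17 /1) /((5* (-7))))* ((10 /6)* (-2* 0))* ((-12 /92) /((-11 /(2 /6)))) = 0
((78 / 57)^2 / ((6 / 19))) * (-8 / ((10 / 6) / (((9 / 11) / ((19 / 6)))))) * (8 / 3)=-389376 / 19855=-19.61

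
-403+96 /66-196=-6573 /11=-597.55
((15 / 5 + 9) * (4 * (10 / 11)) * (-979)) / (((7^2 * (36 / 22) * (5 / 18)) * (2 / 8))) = -7672.16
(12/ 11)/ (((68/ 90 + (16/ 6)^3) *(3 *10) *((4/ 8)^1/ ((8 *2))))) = 864/ 14641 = 0.06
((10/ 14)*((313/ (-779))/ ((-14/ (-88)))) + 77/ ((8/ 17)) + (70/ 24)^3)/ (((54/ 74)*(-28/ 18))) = -455477872453/ 2770298496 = -164.41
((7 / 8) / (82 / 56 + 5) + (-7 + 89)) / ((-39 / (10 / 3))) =-49555 / 7059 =-7.02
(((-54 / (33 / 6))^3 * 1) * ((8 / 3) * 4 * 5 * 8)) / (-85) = 107495424 / 22627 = 4750.76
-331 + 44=-287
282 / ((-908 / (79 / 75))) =-3713 / 11350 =-0.33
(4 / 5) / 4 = 1 / 5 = 0.20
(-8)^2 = 64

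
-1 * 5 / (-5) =1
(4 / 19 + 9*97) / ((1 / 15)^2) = 3732975 / 19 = 196472.37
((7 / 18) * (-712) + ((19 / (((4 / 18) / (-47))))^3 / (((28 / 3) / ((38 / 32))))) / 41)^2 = 70925063695550216475994768969 / 1748995670016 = 40551880665834573.73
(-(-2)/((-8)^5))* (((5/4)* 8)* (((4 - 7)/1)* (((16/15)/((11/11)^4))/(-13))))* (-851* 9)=7659/6656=1.15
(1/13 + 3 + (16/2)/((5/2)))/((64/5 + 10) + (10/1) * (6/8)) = 272/1313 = 0.21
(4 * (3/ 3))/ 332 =1/ 83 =0.01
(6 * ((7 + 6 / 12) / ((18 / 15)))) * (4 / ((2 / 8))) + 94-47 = 647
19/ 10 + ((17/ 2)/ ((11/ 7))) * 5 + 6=34.95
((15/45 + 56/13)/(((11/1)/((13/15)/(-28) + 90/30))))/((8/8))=225707/180180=1.25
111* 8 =888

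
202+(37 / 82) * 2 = 8319 / 41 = 202.90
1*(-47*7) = -329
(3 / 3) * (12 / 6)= 2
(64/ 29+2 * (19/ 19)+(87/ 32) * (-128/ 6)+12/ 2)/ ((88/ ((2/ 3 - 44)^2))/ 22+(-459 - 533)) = 5855850/ 121544539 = 0.05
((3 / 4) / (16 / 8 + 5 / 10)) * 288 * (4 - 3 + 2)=1296 / 5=259.20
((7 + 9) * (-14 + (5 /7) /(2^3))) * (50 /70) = -158.98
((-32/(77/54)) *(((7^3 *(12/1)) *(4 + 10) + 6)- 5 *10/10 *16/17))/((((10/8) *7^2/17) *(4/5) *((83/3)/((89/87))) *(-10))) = 15065925696/9081611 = 1658.95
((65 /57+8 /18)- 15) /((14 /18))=-2294 /133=-17.25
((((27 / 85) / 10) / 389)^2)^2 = 531441 / 11952922624183506250000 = 0.00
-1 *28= -28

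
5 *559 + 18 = 2813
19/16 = 1.19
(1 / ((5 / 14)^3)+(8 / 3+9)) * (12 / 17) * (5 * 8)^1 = 403424 / 425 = 949.23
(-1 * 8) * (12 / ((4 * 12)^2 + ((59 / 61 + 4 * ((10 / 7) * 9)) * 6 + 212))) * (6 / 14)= -8784 / 604285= -0.01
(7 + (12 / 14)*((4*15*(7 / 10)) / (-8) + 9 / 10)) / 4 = 229 / 280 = 0.82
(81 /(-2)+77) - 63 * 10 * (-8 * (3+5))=80713 /2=40356.50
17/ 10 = 1.70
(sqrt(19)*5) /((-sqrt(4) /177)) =-885*sqrt(19) /2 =-1928.81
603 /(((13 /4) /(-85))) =-205020 /13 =-15770.77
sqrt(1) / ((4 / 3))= 3 / 4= 0.75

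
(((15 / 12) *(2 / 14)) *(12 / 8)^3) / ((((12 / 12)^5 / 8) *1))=135 / 28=4.82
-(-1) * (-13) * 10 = -130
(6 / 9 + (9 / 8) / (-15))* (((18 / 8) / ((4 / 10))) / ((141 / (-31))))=-2201 / 3008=-0.73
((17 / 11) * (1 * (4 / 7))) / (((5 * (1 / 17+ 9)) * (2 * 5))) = 289 / 148225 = 0.00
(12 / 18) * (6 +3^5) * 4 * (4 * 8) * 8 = 169984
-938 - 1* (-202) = -736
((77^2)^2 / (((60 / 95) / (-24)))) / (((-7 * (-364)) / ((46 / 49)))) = -6398117 / 13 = -492162.85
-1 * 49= -49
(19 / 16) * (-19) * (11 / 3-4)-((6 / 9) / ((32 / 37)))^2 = 15959 / 2304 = 6.93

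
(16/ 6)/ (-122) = -4/ 183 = -0.02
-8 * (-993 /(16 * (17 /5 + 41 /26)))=64545 /647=99.76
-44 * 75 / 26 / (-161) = 1650 / 2093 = 0.79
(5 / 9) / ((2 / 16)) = 40 / 9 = 4.44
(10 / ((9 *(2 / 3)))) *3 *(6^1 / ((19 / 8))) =240 / 19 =12.63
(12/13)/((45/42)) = 56/65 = 0.86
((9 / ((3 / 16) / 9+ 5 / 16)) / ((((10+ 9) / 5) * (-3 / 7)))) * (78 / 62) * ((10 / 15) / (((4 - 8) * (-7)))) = -585 / 1178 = -0.50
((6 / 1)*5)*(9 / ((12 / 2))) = 45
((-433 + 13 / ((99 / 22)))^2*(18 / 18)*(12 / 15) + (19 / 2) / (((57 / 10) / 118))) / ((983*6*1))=30009107 / 1194345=25.13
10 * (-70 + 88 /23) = -15220 /23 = -661.74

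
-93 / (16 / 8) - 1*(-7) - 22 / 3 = -281 / 6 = -46.83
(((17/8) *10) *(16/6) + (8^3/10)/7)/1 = 63.98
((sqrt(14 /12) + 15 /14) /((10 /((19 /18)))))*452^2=485222 /21 + 485222*sqrt(42) /135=46399.13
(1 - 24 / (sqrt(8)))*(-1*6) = -6 + 36*sqrt(2) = 44.91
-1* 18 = -18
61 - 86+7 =-18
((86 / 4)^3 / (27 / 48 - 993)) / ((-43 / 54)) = 12.58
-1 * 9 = -9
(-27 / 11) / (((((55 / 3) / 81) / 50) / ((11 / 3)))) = -21870 / 11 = -1988.18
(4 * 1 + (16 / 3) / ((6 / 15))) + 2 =58 / 3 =19.33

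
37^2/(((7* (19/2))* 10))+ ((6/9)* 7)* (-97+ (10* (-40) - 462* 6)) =-30430283/1995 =-15253.27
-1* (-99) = 99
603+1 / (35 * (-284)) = 5993819 / 9940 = 603.00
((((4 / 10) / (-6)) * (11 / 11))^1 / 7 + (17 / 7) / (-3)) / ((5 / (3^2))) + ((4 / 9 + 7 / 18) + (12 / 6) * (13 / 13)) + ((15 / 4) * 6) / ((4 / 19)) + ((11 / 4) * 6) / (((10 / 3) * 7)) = 457553 / 4200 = 108.94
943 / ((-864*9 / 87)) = -27347 / 2592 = -10.55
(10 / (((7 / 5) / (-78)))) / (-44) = 975 / 77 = 12.66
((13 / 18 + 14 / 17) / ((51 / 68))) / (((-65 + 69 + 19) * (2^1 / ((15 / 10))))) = 473 / 7038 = 0.07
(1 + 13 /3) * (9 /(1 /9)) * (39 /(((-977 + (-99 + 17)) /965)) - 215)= -38206080 /353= -108232.52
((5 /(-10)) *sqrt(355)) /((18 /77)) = -77 *sqrt(355) /36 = -40.30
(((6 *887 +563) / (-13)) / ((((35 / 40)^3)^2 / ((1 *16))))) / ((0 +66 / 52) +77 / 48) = -107709726720 / 19176787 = -5616.67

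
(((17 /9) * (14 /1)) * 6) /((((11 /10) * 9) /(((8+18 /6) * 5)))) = 23800 /27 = 881.48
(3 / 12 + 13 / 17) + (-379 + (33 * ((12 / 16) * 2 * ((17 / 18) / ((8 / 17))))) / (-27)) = -5605891 / 14688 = -381.66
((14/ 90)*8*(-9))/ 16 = -7/ 10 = -0.70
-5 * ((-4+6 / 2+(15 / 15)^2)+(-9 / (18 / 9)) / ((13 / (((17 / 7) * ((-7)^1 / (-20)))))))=153 / 104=1.47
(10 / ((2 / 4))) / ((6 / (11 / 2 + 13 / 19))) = 1175 / 57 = 20.61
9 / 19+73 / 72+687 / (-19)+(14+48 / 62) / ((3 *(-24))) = -34.88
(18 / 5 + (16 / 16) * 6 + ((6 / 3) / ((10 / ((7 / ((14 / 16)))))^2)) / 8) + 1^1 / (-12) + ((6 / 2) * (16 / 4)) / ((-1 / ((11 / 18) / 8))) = 219 / 25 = 8.76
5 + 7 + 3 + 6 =21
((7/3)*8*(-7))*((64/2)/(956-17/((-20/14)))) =-4.32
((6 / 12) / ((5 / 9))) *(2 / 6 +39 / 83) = 60 / 83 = 0.72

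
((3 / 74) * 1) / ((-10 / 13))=-39 / 740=-0.05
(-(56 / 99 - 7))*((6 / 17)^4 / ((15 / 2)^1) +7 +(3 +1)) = 2926708603 / 41342895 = 70.79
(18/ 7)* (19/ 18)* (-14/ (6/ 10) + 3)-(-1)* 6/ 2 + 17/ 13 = -50.88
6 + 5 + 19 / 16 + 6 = 291 / 16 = 18.19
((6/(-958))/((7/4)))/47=-12/157591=-0.00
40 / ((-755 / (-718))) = 5744 / 151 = 38.04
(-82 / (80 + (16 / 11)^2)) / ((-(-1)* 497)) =-4961 / 2469096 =-0.00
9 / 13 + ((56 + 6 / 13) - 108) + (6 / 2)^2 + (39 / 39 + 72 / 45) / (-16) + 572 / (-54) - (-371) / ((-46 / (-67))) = 315020291 / 645840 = 487.77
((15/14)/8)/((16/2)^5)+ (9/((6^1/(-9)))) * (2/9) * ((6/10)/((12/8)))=-22020021/18350080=-1.20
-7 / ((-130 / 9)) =63 / 130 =0.48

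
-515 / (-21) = 24.52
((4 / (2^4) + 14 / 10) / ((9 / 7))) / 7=11 / 60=0.18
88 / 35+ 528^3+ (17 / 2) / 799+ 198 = 484281921807 / 3290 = 147198152.52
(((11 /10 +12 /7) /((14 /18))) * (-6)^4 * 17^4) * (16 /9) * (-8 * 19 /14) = -12964939439616 /1715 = -7559731451.67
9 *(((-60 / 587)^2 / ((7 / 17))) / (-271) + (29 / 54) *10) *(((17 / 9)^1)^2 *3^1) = 27390616460065 / 52945438833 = 517.34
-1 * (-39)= 39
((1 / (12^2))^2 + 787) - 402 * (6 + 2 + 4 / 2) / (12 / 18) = -108718847 / 20736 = -5243.00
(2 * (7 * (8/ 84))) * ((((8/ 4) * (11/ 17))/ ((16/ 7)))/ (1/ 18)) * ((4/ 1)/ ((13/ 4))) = 3696/ 221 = 16.72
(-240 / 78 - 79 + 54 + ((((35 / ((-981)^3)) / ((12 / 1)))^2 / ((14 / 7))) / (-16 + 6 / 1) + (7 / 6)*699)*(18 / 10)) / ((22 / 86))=229554050574631682220256357 / 40784961817849478074560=5628.40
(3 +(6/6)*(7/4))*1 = 19/4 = 4.75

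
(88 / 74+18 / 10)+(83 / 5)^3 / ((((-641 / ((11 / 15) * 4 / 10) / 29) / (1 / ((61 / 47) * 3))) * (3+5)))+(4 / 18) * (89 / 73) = 1731042927701 / 1320147512500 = 1.31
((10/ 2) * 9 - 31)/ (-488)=-7/ 244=-0.03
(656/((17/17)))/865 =656/865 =0.76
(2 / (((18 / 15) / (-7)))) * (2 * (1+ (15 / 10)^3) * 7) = -8575 / 12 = -714.58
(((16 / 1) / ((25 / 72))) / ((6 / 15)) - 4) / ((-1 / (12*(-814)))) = 1086201.60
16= 16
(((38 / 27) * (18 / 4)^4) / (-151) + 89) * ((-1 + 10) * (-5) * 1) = -4630275 / 1208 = -3833.01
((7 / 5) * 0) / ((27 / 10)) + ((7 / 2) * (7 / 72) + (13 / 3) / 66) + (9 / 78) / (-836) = 158767 / 391248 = 0.41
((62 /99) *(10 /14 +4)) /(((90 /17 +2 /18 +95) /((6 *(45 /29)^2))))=19209150 /45218047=0.42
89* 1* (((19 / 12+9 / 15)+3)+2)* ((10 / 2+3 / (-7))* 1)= 306872 / 105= 2922.59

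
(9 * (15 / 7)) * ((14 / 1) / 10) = 27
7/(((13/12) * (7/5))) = 60/13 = 4.62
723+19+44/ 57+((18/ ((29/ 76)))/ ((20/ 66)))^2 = 29931381938/ 1198425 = 24975.60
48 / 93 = 16 / 31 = 0.52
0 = 0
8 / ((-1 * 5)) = -8 / 5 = -1.60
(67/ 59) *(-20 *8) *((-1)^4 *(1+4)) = -53600/ 59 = -908.47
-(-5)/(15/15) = 5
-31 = -31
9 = 9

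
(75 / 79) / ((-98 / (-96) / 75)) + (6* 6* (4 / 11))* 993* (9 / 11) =5014368288 / 468391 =10705.52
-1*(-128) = 128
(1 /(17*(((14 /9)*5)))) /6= 3 /2380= 0.00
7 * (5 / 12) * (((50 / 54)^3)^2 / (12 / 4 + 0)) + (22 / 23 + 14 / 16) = 1568112749387 / 641568329784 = 2.44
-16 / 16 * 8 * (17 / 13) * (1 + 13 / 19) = -4352 / 247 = -17.62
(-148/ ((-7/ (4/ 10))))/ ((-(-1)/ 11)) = 3256/ 35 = 93.03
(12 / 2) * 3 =18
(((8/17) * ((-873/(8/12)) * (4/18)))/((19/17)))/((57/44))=-34144/361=-94.58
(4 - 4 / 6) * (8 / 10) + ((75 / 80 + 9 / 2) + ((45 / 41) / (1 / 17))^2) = 28744709 / 80688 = 356.25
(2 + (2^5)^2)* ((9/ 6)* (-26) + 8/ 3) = -37278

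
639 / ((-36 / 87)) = -6177 / 4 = -1544.25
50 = 50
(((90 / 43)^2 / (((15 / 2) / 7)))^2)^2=3266533992960000 / 11688200277601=279.47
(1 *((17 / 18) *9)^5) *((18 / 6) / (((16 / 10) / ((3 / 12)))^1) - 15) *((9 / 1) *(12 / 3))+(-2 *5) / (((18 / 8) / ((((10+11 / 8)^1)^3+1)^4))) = -179640633400516062714285 / 8589934592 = -20912922150515.49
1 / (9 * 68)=1 / 612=0.00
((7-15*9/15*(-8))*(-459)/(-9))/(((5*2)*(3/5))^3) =1343/72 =18.65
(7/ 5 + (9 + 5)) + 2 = 87/ 5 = 17.40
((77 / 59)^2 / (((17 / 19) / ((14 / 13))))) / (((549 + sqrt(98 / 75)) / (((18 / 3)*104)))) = 3117008109600 / 1337694723929 - 2649551520*sqrt(6) / 1337694723929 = 2.33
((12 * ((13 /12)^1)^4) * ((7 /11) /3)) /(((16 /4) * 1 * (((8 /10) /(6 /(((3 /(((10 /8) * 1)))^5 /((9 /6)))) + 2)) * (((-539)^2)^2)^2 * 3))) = 758437355 /7001353930107089282840933695488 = 0.00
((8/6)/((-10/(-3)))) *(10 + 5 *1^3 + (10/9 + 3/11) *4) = 4066/495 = 8.21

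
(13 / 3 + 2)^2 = 361 / 9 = 40.11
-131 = -131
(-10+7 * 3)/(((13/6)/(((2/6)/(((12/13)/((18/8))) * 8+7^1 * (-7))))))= -66/1783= -0.04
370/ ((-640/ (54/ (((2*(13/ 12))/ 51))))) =-152847/ 208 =-734.84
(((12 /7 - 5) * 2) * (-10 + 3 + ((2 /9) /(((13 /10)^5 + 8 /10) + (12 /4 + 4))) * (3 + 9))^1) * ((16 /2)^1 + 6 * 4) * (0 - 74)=-2546426521984 /24177153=-105323.67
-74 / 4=-37 / 2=-18.50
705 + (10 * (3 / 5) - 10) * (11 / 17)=11941 / 17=702.41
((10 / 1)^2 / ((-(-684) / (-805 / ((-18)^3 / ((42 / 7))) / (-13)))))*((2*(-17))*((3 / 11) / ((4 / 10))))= 1710625 / 7922772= 0.22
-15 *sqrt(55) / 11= -10.11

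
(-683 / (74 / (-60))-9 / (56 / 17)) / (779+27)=1141779 / 1670032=0.68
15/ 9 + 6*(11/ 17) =283/ 51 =5.55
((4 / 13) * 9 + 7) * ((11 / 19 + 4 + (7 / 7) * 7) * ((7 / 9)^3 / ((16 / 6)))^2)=821778265 / 233361648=3.52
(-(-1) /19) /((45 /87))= 29 /285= 0.10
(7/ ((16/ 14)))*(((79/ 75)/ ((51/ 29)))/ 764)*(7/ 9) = 785813/ 210405600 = 0.00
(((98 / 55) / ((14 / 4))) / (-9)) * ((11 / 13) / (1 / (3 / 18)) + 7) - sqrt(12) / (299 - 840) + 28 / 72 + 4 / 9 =2 * sqrt(3) / 541 + 16579 / 38610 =0.44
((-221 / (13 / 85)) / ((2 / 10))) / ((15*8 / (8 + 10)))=-4335 / 4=-1083.75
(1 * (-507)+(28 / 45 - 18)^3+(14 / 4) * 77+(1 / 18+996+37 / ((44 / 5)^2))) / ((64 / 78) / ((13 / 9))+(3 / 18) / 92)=-7877.09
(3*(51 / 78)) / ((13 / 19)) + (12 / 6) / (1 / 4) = 10.87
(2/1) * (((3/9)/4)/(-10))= -1/60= -0.02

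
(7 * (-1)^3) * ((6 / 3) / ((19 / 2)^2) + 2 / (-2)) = 2471 / 361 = 6.84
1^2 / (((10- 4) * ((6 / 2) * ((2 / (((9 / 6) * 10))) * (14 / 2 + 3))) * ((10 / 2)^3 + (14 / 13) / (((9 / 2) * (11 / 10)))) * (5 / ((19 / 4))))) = 8151 / 25784800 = 0.00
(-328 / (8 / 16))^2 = 430336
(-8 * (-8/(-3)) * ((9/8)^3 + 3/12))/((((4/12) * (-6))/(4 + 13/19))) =83.63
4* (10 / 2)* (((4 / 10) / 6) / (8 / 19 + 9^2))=76 / 4641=0.02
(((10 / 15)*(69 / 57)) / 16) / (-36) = -23 / 16416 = -0.00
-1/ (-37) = 1/ 37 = 0.03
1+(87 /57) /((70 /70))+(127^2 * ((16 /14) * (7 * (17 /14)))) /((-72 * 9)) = -239.27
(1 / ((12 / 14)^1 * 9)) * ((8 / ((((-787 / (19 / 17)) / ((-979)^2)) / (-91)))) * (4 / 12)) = 46400045692 / 1083699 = 42816.36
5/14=0.36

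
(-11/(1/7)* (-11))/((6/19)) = 16093/6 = 2682.17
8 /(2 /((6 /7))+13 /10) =240 /109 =2.20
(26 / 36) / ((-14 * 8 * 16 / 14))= -13 / 2304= -0.01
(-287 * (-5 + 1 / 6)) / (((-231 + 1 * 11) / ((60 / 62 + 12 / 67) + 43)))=-278.36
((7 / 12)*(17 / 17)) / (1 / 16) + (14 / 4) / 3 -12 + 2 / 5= -11 / 10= -1.10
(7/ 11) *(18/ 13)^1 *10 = 8.81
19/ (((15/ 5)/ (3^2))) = 57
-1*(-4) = 4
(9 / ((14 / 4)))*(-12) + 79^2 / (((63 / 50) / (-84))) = -8738048 / 21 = -416097.52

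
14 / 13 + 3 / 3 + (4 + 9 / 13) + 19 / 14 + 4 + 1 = 2389 / 182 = 13.13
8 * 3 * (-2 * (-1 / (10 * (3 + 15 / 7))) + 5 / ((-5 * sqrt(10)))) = 14 / 15-12 * sqrt(10) / 5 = -6.66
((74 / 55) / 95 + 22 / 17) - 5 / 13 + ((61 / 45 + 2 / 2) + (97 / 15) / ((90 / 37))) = 370248607 / 62355150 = 5.94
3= 3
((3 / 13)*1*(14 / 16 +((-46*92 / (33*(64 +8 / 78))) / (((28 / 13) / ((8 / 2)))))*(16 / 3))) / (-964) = 21876031 / 4824820000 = 0.00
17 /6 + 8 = 65 /6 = 10.83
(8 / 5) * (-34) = -272 / 5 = -54.40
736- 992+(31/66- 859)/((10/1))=-225623/660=-341.85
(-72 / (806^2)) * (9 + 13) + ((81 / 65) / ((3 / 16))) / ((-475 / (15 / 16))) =-1200033 / 77144275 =-0.02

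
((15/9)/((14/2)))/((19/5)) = 25/399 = 0.06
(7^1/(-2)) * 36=-126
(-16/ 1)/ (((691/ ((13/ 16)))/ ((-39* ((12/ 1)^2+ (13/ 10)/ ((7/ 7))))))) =736671/ 6910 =106.61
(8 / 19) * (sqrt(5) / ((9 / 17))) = 136 * sqrt(5) / 171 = 1.78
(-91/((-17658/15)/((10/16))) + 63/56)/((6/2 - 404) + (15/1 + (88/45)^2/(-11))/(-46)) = -95304525/32597819912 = -0.00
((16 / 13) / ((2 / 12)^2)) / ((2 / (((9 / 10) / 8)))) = 162 / 65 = 2.49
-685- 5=-690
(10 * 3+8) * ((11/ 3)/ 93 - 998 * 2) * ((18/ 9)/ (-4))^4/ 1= -10580587/ 2232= -4740.41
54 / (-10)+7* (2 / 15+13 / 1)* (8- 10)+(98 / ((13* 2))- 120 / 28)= -259054 / 1365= -189.78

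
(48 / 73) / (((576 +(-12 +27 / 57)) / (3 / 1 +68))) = 21584 / 260975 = 0.08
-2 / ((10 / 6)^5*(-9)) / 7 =54 / 21875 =0.00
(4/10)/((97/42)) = 0.17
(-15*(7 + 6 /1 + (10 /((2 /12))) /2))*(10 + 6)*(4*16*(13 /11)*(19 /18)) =-823932.12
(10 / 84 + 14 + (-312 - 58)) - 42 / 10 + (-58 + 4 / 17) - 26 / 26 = -418.85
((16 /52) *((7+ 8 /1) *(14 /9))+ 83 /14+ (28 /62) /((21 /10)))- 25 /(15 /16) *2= -677213 /16926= -40.01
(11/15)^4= 14641/50625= 0.29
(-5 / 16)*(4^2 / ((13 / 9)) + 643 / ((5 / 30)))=-125745 / 104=-1209.09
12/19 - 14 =-13.37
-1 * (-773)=773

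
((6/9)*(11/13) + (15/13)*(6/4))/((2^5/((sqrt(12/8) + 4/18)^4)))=44929*sqrt(6)/909792 + 12669083/65505024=0.31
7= 7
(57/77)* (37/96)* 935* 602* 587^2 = 885357985585/16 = 55334874099.06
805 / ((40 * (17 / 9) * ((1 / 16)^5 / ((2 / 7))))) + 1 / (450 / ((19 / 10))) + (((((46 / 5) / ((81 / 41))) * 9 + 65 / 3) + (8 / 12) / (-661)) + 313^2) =55454953800901 / 16855500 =3290021.29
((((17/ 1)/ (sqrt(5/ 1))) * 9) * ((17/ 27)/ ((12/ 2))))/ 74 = 289 * sqrt(5)/ 6660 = 0.10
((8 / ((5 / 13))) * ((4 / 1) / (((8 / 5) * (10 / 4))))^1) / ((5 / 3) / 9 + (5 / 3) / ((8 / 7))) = 22464 / 1775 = 12.66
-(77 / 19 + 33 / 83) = -7018 / 1577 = -4.45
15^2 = 225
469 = 469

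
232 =232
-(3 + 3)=-6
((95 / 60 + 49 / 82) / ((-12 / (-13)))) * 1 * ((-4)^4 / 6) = 111592 / 1107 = 100.81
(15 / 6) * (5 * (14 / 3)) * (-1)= -175 / 3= -58.33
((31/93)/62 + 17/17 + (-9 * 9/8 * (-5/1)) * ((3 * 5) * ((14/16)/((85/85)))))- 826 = -955543/5952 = -160.54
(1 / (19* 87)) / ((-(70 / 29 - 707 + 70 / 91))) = 13 / 15124323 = 0.00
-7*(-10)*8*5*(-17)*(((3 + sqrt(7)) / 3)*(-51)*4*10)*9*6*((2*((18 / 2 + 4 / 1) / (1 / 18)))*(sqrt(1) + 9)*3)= 24540122880000*sqrt(7) + 73620368640000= 138547430923446.16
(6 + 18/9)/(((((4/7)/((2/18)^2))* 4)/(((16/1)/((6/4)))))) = 112/243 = 0.46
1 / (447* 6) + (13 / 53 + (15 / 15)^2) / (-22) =-7993 / 142146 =-0.06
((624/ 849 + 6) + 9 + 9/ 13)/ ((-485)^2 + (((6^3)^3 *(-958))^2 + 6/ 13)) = 60436/ 342912497152271315164969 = 0.00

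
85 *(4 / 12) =28.33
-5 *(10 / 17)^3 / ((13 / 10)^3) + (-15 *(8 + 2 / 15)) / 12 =-688425521 / 64763166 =-10.63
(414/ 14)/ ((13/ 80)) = 16560/ 91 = 181.98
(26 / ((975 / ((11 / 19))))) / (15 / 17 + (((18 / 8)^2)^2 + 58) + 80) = 95744 / 1020233025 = 0.00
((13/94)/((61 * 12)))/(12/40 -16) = -65/5401428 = -0.00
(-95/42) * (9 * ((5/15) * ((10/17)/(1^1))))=-475/119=-3.99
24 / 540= 2 / 45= 0.04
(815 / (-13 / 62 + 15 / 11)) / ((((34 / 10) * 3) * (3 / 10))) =27791500 / 120411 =230.81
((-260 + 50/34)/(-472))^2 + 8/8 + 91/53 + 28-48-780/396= -18.95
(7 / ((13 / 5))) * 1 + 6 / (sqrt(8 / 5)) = 35 / 13 + 3 * sqrt(10) / 2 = 7.44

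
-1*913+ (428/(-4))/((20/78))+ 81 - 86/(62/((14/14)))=-387713/310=-1250.69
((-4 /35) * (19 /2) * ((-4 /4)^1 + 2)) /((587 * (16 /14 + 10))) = -19 /114465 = -0.00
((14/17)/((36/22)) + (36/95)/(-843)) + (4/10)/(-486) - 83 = -1819527233/22055409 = -82.50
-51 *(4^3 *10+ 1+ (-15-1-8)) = -31467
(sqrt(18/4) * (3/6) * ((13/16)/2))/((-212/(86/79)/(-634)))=531609 * sqrt(2)/535936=1.40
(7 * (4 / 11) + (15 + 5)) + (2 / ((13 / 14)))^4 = 13844344 / 314171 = 44.07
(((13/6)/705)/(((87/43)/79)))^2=1950193921/135431360100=0.01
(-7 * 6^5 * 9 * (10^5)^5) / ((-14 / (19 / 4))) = 1662120000000000000000000000000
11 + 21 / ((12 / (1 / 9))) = 403 / 36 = 11.19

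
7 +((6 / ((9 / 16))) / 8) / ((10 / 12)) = 43 / 5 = 8.60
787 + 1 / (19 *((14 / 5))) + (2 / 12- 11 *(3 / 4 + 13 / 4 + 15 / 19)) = 293066 / 399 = 734.50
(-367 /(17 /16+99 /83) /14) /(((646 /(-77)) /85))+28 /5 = 7020088 /56905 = 123.37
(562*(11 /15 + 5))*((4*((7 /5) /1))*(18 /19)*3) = 24359328 /475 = 51282.80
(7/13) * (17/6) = 119/78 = 1.53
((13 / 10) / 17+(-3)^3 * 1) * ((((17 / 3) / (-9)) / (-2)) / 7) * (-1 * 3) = 4577 / 1260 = 3.63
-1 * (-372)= 372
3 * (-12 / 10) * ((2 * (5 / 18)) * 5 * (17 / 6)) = -85 / 3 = -28.33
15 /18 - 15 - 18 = -193 /6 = -32.17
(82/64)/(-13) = -41/416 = -0.10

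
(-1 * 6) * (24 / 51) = -48 / 17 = -2.82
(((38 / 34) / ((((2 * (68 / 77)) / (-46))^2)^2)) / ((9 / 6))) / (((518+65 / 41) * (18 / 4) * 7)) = 1094746744586957 / 52267185223488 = 20.95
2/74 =1/37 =0.03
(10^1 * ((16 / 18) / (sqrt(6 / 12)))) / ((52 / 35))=700 * sqrt(2) / 117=8.46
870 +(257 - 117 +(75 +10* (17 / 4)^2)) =10125 / 8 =1265.62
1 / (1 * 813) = 1 / 813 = 0.00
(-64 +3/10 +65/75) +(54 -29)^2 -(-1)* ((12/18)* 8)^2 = 10631/18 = 590.61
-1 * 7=-7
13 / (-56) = -13 / 56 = -0.23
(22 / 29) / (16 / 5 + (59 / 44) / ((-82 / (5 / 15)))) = 0.24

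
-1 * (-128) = 128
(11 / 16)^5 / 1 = 161051 / 1048576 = 0.15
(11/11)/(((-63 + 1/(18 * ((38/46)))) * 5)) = -342/107615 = -0.00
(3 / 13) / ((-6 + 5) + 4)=1 / 13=0.08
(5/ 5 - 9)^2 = 64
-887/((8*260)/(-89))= 78943/2080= 37.95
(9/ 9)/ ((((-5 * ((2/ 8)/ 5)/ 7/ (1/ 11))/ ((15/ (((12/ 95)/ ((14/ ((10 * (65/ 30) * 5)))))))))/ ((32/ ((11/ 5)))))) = -893760/ 1573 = -568.19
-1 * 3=-3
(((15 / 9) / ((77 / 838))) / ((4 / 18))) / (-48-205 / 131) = -823335 / 499961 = -1.65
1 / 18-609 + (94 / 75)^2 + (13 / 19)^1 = -14408873 / 23750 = -606.69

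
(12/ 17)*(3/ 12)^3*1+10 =2723/ 272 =10.01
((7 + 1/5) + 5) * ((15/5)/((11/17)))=56.56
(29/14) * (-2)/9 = -29/63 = -0.46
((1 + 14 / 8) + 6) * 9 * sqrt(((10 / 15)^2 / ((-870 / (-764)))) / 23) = 7 * sqrt(3821910) / 1334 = 10.26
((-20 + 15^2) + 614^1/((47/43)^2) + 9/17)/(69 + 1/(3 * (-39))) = 790279659/75781954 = 10.43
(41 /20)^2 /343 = 0.01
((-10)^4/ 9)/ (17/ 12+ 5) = 40000/ 231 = 173.16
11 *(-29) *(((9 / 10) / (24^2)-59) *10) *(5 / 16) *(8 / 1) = 60225605 / 128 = 470512.54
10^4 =10000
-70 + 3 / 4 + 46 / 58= -7941 / 116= -68.46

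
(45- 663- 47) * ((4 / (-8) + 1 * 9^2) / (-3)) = 107065 / 6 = 17844.17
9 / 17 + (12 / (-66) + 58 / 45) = 13771 / 8415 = 1.64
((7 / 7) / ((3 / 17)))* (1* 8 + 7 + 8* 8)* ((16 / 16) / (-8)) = -1343 / 24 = -55.96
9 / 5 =1.80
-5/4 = -1.25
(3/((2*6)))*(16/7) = 4/7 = 0.57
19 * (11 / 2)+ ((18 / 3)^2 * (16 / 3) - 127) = 339 / 2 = 169.50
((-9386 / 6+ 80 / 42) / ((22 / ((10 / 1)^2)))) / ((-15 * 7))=109370 / 1617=67.64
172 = 172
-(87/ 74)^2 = -1.38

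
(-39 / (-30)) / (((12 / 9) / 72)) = 351 / 5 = 70.20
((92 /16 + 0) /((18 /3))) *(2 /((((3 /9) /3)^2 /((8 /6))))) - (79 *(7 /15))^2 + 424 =-163834 /225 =-728.15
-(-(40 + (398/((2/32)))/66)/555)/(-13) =-4504/238095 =-0.02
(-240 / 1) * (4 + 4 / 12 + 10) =-3440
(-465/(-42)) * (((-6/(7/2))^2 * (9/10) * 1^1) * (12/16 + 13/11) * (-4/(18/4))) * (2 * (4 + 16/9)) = -2192320/3773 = -581.05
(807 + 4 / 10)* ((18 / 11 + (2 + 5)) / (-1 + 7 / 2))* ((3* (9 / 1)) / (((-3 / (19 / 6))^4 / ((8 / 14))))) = 908728333 / 17010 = 53423.18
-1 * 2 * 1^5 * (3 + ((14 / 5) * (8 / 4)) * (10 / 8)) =-20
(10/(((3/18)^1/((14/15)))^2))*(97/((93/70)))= 2129344/93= 22896.17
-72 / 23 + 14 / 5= -38 / 115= -0.33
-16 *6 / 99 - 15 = -527 / 33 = -15.97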